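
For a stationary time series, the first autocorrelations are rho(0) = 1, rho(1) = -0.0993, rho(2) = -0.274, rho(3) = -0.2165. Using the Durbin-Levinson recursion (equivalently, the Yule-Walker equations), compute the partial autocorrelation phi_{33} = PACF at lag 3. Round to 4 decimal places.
\phi_{33} = -0.3081

The PACF at lag k is phi_{kk}, the last component of the solution
to the Yule-Walker system G_k phi = r_k where
  (G_k)_{ij} = rho(|i - j|), (r_k)_i = rho(i), i,j = 1..k.
Equivalently, Durbin-Levinson gives phi_{kk} iteratively:
  phi_{11} = rho(1)
  phi_{kk} = [rho(k) - sum_{j=1..k-1} phi_{k-1,j} rho(k-j)]
            / [1 - sum_{j=1..k-1} phi_{k-1,j} rho(j)],
  phi_{k,j} = phi_{k-1,j} - phi_{kk} phi_{k-1,k-j},  j = 1..k-1.
Step k = 1:
  phi_11 = rho(1) = -0.0993.
Step k = 2:
  phi_22 = [rho(2) - phi_11 rho(1)] / [1 - phi_11 rho(1)] = [-0.274 - (-0.0993)(-0.0993)] / [1 - (-0.0993)(-0.0993)]
         = -0.28386049 / 0.99013951 = -0.286687.
  Update: phi_21 = phi_11 - phi_22 phi_11 = -0.0993 - (-0.286687)(-0.0993) = -0.127768.
Step k = 3:
  phi_33 = [rho(3) - phi_21 rho(2) - phi_22 rho(1)] / [1 - phi_21 rho(1) - phi_22 rho(2)]
    numerator   = -0.2165 - (-0.127768)(-0.274) - (-0.286687)(-0.0993) = -0.2799765
    denominator = 1 - (-0.127768)(-0.0993) - (-0.286687)(-0.274) = 0.90876029
  phi_33 = -0.2799765 / 0.90876029 = -0.3081.
Therefore phi_{33} = -0.3081.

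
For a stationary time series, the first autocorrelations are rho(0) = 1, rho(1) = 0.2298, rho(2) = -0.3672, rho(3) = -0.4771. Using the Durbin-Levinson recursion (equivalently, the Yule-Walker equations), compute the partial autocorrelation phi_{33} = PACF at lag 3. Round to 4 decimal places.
\phi_{33} = -0.3330

The PACF at lag k is phi_{kk}, the last component of the solution
to the Yule-Walker system G_k phi = r_k where
  (G_k)_{ij} = rho(|i - j|), (r_k)_i = rho(i), i,j = 1..k.
Equivalently, Durbin-Levinson gives phi_{kk} iteratively:
  phi_{11} = rho(1)
  phi_{kk} = [rho(k) - sum_{j=1..k-1} phi_{k-1,j} rho(k-j)]
            / [1 - sum_{j=1..k-1} phi_{k-1,j} rho(j)],
  phi_{k,j} = phi_{k-1,j} - phi_{kk} phi_{k-1,k-j},  j = 1..k-1.
Step k = 1:
  phi_11 = rho(1) = 0.2298.
Step k = 2:
  phi_22 = [rho(2) - phi_11 rho(1)] / [1 - phi_11 rho(1)] = [-0.3672 - (0.2298)(0.2298)] / [1 - (0.2298)(0.2298)]
         = -0.42000804 / 0.94719196 = -0.443424.
  Update: phi_21 = phi_11 - phi_22 phi_11 = 0.2298 - (-0.443424)(0.2298) = 0.331699.
Step k = 3:
  phi_33 = [rho(3) - phi_21 rho(2) - phi_22 rho(1)] / [1 - phi_21 rho(1) - phi_22 rho(2)]
    numerator   = -0.4771 - (0.331699)(-0.3672) - (-0.443424)(0.2298) = -0.25340122
    denominator = 1 - (0.331699)(0.2298) - (-0.443424)(-0.3672) = 0.76095014
  phi_33 = -0.25340122 / 0.76095014 = -0.333.
Therefore phi_{33} = -0.3330.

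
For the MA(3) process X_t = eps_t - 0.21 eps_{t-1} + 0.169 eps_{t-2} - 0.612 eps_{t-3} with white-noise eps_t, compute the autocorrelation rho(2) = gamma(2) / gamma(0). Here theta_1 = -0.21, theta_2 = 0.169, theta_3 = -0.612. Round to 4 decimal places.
\rho(2) = 0.2056

For an MA(q) process with theta_0 = 1, the autocovariance is
  gamma(k) = sigma^2 * sum_{i=0..q-k} theta_i * theta_{i+k},
and rho(k) = gamma(k) / gamma(0). Sigma^2 cancels.
  numerator   = (1)*(0.169) + (-0.21)*(-0.612) = 0.29752.
  denominator = (1)^2 + (-0.21)^2 + (0.169)^2 + (-0.612)^2 = 1.447205.
  rho(2) = 0.29752 / 1.447205 = 0.2056.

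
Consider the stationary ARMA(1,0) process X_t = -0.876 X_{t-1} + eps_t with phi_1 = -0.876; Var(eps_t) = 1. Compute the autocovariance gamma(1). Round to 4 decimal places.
\gamma(1) = -3.7657

Multiply the model equation by X_{t-k} and take expectations. With theta_0 = psi_0 = 1 and psi_j the MA(infinity) weights, this gives
  gamma(k) - sum_i phi_i gamma(k-i) = c_k,
  c_k = sigma^2 * sum_{j=k..q} theta_j psi_{j-k}   (c_k = 0 for k > q),
using gamma(-m) = gamma(m).
Pure AR (q = 0): c_0 = sigma^2 = 1, c_k = 0 for k >= 1.
Equations for k = 0 and k = 1 (AR order 1):
  gamma(0) = phi_1 gamma(1) + c_0
  gamma(1) = phi_1 gamma(0) + c_1
Substituting the second into the first: gamma(0) (1 - phi_1^2) = c_0 + phi_1 c_1, so
  gamma(0) = c_0 / (1 - phi_1^2) = 1 / (1 - (-0.876)^2) = 1 / 0.232624 = 4.298783.
  gamma(1) = phi_1 gamma(0) = (-0.876)(4.298783) = -3.765734.
Therefore gamma(1) = -3.7657 (to 4 decimal places).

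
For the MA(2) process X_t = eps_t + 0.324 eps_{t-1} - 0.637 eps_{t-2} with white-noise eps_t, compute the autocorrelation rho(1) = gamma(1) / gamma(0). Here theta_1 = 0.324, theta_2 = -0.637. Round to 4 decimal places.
\rho(1) = 0.0779

For an MA(q) process with theta_0 = 1, the autocovariance is
  gamma(k) = sigma^2 * sum_{i=0..q-k} theta_i * theta_{i+k},
and rho(k) = gamma(k) / gamma(0). Sigma^2 cancels.
  numerator   = (1)*(0.324) + (0.324)*(-0.637) = 0.117612.
  denominator = (1)^2 + (0.324)^2 + (-0.637)^2 = 1.510745.
  rho(1) = 0.117612 / 1.510745 = 0.0779.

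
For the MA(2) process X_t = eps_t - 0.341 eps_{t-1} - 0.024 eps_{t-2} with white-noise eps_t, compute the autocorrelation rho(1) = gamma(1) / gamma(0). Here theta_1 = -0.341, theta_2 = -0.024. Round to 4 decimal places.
\rho(1) = -0.2980

For an MA(q) process with theta_0 = 1, the autocovariance is
  gamma(k) = sigma^2 * sum_{i=0..q-k} theta_i * theta_{i+k},
and rho(k) = gamma(k) / gamma(0). Sigma^2 cancels.
  numerator   = (1)*(-0.341) + (-0.341)*(-0.024) = -0.332816.
  denominator = (1)^2 + (-0.341)^2 + (-0.024)^2 = 1.116857.
  rho(1) = -0.332816 / 1.116857 = -0.2980.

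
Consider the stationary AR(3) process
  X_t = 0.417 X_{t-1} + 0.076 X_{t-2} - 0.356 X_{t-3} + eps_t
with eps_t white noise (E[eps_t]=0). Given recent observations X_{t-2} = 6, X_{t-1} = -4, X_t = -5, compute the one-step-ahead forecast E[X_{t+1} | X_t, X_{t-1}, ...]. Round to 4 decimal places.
E[X_{t+1} \mid \mathcal F_t] = -4.5250

For an AR(p) model X_t = c + sum_i phi_i X_{t-i} + eps_t, the
one-step-ahead conditional mean is
  E[X_{t+1} | X_t, ...] = c + sum_i phi_i X_{t+1-i}.
Substitute known values:
  E[X_{t+1} | ...] = (0.417) * (-5) + (0.076) * (-4) + (-0.356) * (6)
                   = -4.5250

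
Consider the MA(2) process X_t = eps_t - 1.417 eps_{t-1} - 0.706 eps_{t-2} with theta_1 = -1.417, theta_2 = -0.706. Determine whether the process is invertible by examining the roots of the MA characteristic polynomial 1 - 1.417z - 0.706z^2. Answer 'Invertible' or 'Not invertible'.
\text{Not invertible}

The MA(q) characteristic polynomial is P(z) = 1 - 1.417z - 0.706z^2.
Invertibility requires all roots to lie outside the unit circle, i.e. |z| > 1 for every root.
Set 1 + (-1.417) z + (-0.706) z^2 = 0, i.e. a z^2 + b z + c = 0 with a = -0.706, b = -1.417, c = 1.
Discriminant D = b^2 - 4ac = (-1.417)^2 - 4*(-0.706)*1 = 2.007889 - (-2.824) = 4.831889.
D >= 0, so the roots are real: z = (-b +/- sqrt(D)) / (2a) = (1.417 +/- 2.198156) / (-1.412).
  z_1 = (1.417 + 2.198156) / (-1.412) = -2.5603,   |z_1| = 2.5603.
  z_2 = (1.417 - 2.198156) / (-1.412) = 0.5532,   |z_2| = 0.5532.
Moduli of all roots: 2.5603, 0.5532.
All moduli strictly greater than 1? No.
Verdict: Not invertible.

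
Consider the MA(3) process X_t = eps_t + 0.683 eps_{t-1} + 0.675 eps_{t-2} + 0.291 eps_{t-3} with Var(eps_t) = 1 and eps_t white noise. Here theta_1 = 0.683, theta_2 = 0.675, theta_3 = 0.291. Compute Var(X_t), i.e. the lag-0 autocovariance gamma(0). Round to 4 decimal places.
\gamma(0) = 2.0068

For an MA(q) process X_t = eps_t + sum_i theta_i eps_{t-i} with
Var(eps_t) = sigma^2, the variance is
  gamma(0) = sigma^2 * (1 + sum_i theta_i^2).
  sum_i theta_i^2 = (0.683)^2 + (0.675)^2 + (0.291)^2 = 0.466489 + 0.455625 + 0.084681 = 1.006795.
  gamma(0) = 1 * (1 + 1.006795) = 1 * 2.006795 = 2.006795, which rounds to 2.0068.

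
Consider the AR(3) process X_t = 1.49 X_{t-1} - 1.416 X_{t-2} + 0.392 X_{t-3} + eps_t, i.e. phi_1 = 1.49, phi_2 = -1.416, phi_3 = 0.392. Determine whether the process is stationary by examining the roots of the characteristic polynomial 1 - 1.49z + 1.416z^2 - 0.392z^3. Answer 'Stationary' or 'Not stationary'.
\text{Stationary}

The AR(p) characteristic polynomial is P(z) = 1 - 1.49z + 1.416z^2 - 0.392z^3.
Stationarity requires all roots to lie outside the unit circle, i.e. |z| > 1 for every root.
Degree 3: look for a simple real root z0 first, then factor out (1 - z/z0) and solve the remaining quadratic.
Testing z0 = 2.5: P(2.5) = 1 + (-1.49)(2.5) + (1.416)(2.5)^2 + (-0.392)(2.5)^3
  = 1 + (-3.725) + (8.85) + (-6.125) = 0.  So z_0 = 2.5 is a root, |z_0| = 2.5.
Divide out the factor (1 - 0.4 z) = (1 - z/z0) (since 1/z0 = 0.4):
  P(z) = (1 - 0.4 z)(1 + (-1.09) z + (0.98) z^2)
  [check: z-coef -1.09 - (0.4) = -1.49; z^2-coef 0.98 - (0.4)(-1.09) = 1.416; z^3-coef -(0.4)(0.98) = -0.392.]
Remaining roots from the quadratic factor 1 + (-1.09) z + (0.98) z^2:
  Set 1 + (-1.09) z + (0.98) z^2 = 0, i.e. a z^2 + b z + c = 0 with a = 0.98, b = -1.09, c = 1.
  Discriminant D = b^2 - 4ac = (-1.09)^2 - 4*(0.98)*1 = 1.1881 - (3.92) = -2.7319.
  D < 0, so the roots are the complex-conjugate pair z = (-b +/- i sqrt(-D)) / (2a) = 0.5561 +/- 0.8433i.
  For a conjugate pair |z|^2 = z * conj(z) = (product of roots) = c/a = 1/(0.98) = 1.020408, so |z| = sqrt(1.020408) = 1.0102 for both roots.
Moduli of all roots: 2.5000, 1.0102, 1.0102.
All moduli strictly greater than 1? Yes.
Verdict: Stationary.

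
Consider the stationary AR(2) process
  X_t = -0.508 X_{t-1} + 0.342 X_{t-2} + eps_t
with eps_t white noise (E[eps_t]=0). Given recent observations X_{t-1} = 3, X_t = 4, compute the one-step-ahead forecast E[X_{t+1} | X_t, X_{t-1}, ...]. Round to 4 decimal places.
E[X_{t+1} \mid \mathcal F_t] = -1.0060

For an AR(p) model X_t = c + sum_i phi_i X_{t-i} + eps_t, the
one-step-ahead conditional mean is
  E[X_{t+1} | X_t, ...] = c + sum_i phi_i X_{t+1-i}.
Substitute known values:
  E[X_{t+1} | ...] = (-0.508) * (4) + (0.342) * (3)
                   = -1.0060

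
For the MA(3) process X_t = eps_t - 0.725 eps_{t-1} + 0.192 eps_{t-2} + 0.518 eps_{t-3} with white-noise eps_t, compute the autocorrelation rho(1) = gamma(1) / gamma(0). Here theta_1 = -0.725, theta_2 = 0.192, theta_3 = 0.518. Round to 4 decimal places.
\rho(1) = -0.4177

For an MA(q) process with theta_0 = 1, the autocovariance is
  gamma(k) = sigma^2 * sum_{i=0..q-k} theta_i * theta_{i+k},
and rho(k) = gamma(k) / gamma(0). Sigma^2 cancels.
  numerator   = (1)*(-0.725) + (-0.725)*(0.192) + (0.192)*(0.518) = -0.764744.
  denominator = (1)^2 + (-0.725)^2 + (0.192)^2 + (0.518)^2 = 1.830813.
  rho(1) = -0.764744 / 1.830813 = -0.4177.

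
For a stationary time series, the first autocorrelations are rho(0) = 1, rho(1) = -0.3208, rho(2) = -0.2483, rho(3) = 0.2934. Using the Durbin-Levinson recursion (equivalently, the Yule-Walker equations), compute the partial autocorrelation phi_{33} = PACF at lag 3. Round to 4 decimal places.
\phi_{33} = 0.0750

The PACF at lag k is phi_{kk}, the last component of the solution
to the Yule-Walker system G_k phi = r_k where
  (G_k)_{ij} = rho(|i - j|), (r_k)_i = rho(i), i,j = 1..k.
Equivalently, Durbin-Levinson gives phi_{kk} iteratively:
  phi_{11} = rho(1)
  phi_{kk} = [rho(k) - sum_{j=1..k-1} phi_{k-1,j} rho(k-j)]
            / [1 - sum_{j=1..k-1} phi_{k-1,j} rho(j)],
  phi_{k,j} = phi_{k-1,j} - phi_{kk} phi_{k-1,k-j},  j = 1..k-1.
Step k = 1:
  phi_11 = rho(1) = -0.3208.
Step k = 2:
  phi_22 = [rho(2) - phi_11 rho(1)] / [1 - phi_11 rho(1)] = [-0.2483 - (-0.3208)(-0.3208)] / [1 - (-0.3208)(-0.3208)]
         = -0.35121264 / 0.89708736 = -0.391503.
  Update: phi_21 = phi_11 - phi_22 phi_11 = -0.3208 - (-0.391503)(-0.3208) = -0.446394.
Step k = 3:
  phi_33 = [rho(3) - phi_21 rho(2) - phi_22 rho(1)] / [1 - phi_21 rho(1) - phi_22 rho(2)]
    numerator   = 0.2934 - (-0.446394)(-0.2483) - (-0.391503)(-0.3208) = 0.05696606
    denominator = 1 - (-0.446394)(-0.3208) - (-0.391503)(-0.2483) = 0.75958646
  phi_33 = 0.05696606 / 0.75958646 = 0.075.
Therefore phi_{33} = 0.0750.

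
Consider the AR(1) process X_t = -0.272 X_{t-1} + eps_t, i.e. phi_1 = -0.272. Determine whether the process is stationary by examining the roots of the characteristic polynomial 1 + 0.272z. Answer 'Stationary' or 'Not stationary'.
\text{Stationary}

The AR(p) characteristic polynomial is P(z) = 1 + 0.272z.
Stationarity requires all roots to lie outside the unit circle, i.e. |z| > 1 for every root.
This is linear in z: 1 + (0.272) z = 0  =>  z = -1/(0.272) = -3.676471,  |z| = 3.676471.
Moduli of all roots: 3.6765.
All moduli strictly greater than 1? Yes.
Verdict: Stationary.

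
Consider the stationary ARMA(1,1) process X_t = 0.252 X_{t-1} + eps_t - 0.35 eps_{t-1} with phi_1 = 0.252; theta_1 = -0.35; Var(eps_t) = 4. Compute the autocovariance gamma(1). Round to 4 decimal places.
\gamma(1) = -0.3817

Multiply the model equation by X_{t-k} and take expectations. With theta_0 = psi_0 = 1 and psi_j the MA(infinity) weights, this gives
  gamma(k) - sum_i phi_i gamma(k-i) = c_k,
  c_k = sigma^2 * sum_{j=k..q} theta_j psi_{j-k}   (c_k = 0 for k > q),
using gamma(-m) = gamma(m).
psi-weights needed (psi_j = theta_j + sum_i phi_i psi_{j-i}):
  psi_1 = theta_1 + phi_1 = -0.35 + (0.252) = -0.098
Right-hand sides:
  c_0 = sigma^2 (1 + theta_1 psi_1) = 4 * (1 + (-0.35)(-0.098)) = 4 * 1.0343 = 4.1372
  c_1 = sigma^2 theta_1 = 4 * (-0.35) = -1.4
  c_2 = 0
Equations for k = 0 and k = 1 (AR order 1):
  gamma(0) = phi_1 gamma(1) + c_0
  gamma(1) = phi_1 gamma(0) + c_1
Substituting the second into the first: gamma(0) (1 - phi_1^2) = c_0 + phi_1 c_1, so
  gamma(0) = (c_0 + phi_1 c_1) / (1 - phi_1^2) = (4.1372 + (0.252)(-1.4)) / (1 - (0.252)^2) = 3.7844 / 0.936496 = 4.041021.
  gamma(1) = phi_1 gamma(0) + c_1 = (0.252)(4.041021) + (-1.4) = -0.381663.
Therefore gamma(1) = -0.3817 (to 4 decimal places).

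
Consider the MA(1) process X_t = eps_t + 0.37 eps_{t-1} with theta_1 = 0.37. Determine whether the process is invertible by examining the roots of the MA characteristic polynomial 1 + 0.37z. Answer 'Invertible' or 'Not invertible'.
\text{Invertible}

The MA(q) characteristic polynomial is P(z) = 1 + 0.37z.
Invertibility requires all roots to lie outside the unit circle, i.e. |z| > 1 for every root.
This is linear in z: 1 + (0.37) z = 0  =>  z = -1/(0.37) = -2.702703,  |z| = 2.702703.
Moduli of all roots: 2.7027.
All moduli strictly greater than 1? Yes.
Verdict: Invertible.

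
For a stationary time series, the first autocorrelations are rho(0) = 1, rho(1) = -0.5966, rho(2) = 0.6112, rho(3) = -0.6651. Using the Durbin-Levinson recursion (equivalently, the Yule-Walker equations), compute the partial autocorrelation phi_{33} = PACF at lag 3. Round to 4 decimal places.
\phi_{33} = -0.3841

The PACF at lag k is phi_{kk}, the last component of the solution
to the Yule-Walker system G_k phi = r_k where
  (G_k)_{ij} = rho(|i - j|), (r_k)_i = rho(i), i,j = 1..k.
Equivalently, Durbin-Levinson gives phi_{kk} iteratively:
  phi_{11} = rho(1)
  phi_{kk} = [rho(k) - sum_{j=1..k-1} phi_{k-1,j} rho(k-j)]
            / [1 - sum_{j=1..k-1} phi_{k-1,j} rho(j)],
  phi_{k,j} = phi_{k-1,j} - phi_{kk} phi_{k-1,k-j},  j = 1..k-1.
Step k = 1:
  phi_11 = rho(1) = -0.5966.
Step k = 2:
  phi_22 = [rho(2) - phi_11 rho(1)] / [1 - phi_11 rho(1)] = [0.6112 - (-0.5966)(-0.5966)] / [1 - (-0.5966)(-0.5966)]
         = 0.25526844 / 0.64406844 = 0.396337.
  Update: phi_21 = phi_11 - phi_22 phi_11 = -0.5966 - (0.396337)(-0.5966) = -0.360145.
Step k = 3:
  phi_33 = [rho(3) - phi_21 rho(2) - phi_22 rho(1)] / [1 - phi_21 rho(1) - phi_22 rho(2)]
    numerator   = -0.6651 - (-0.360145)(0.6112) - (0.396337)(-0.5966) = -0.20852441
    denominator = 1 - (-0.360145)(-0.5966) - (0.396337)(0.6112) = 0.542896
  phi_33 = -0.20852441 / 0.542896 = -0.3841.
Therefore phi_{33} = -0.3841.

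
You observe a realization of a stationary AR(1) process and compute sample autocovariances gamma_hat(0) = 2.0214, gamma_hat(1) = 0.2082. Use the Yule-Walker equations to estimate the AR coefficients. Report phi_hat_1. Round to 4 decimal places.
\hat\phi_{1} = 0.1030

The Yule-Walker equations for an AR(p) process read, in matrix form,
  Gamma_p phi = r_p,   with   (Gamma_p)_{ij} = gamma(|i - j|),
                       (r_p)_i = gamma(i),   i,j = 1..p.
Substitute the sample gammas (Toeplitz matrix and right-hand side of size 1):
  Gamma_p = [[2.0214]]
  r_p     = [0.2082]
With p = 1 this is the single equation gamma(0) phi_1 = gamma(1):
  phi_hat_1 = gamma(1) / gamma(0) = 0.2082 / 2.0214 = 0.1030.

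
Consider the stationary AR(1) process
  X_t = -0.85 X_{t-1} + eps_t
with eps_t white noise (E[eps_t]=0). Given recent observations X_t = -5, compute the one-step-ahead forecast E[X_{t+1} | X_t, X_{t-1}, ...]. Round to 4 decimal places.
E[X_{t+1} \mid \mathcal F_t] = 4.2500

For an AR(p) model X_t = c + sum_i phi_i X_{t-i} + eps_t, the
one-step-ahead conditional mean is
  E[X_{t+1} | X_t, ...] = c + sum_i phi_i X_{t+1-i}.
Substitute known values:
  E[X_{t+1} | ...] = (-0.85) * (-5)
                   = 4.2500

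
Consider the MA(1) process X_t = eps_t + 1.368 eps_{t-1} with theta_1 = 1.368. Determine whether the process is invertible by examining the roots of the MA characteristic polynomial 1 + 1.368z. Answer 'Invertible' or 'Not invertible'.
\text{Not invertible}

The MA(q) characteristic polynomial is P(z) = 1 + 1.368z.
Invertibility requires all roots to lie outside the unit circle, i.e. |z| > 1 for every root.
This is linear in z: 1 + (1.368) z = 0  =>  z = -1/(1.368) = -0.730994,  |z| = 0.730994.
Moduli of all roots: 0.7310.
All moduli strictly greater than 1? No.
Verdict: Not invertible.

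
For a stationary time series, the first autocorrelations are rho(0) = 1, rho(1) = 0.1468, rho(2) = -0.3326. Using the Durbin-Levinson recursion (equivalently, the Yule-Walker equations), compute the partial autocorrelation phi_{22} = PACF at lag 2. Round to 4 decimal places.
\phi_{22} = -0.3620

The PACF at lag k is phi_{kk}, the last component of the solution
to the Yule-Walker system G_k phi = r_k where
  (G_k)_{ij} = rho(|i - j|), (r_k)_i = rho(i), i,j = 1..k.
Equivalently, Durbin-Levinson gives phi_{kk} iteratively:
  phi_{11} = rho(1)
  phi_{kk} = [rho(k) - sum_{j=1..k-1} phi_{k-1,j} rho(k-j)]
            / [1 - sum_{j=1..k-1} phi_{k-1,j} rho(j)],
  phi_{k,j} = phi_{k-1,j} - phi_{kk} phi_{k-1,k-j},  j = 1..k-1.
Step k = 1:
  phi_11 = rho(1) = 0.1468.
Step k = 2:
  phi_22 = [rho(2) - phi_11 rho(1)] / [1 - phi_11 rho(1)] = [-0.3326 - (0.1468)(0.1468)] / [1 - (0.1468)(0.1468)]
         = -0.35415024 / 0.97844976 = -0.362.
Therefore phi_{22} = -0.3620.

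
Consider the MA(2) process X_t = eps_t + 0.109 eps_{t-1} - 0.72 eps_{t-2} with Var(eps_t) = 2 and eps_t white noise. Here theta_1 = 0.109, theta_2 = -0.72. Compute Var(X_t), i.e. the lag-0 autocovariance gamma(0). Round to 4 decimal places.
\gamma(0) = 3.0606

For an MA(q) process X_t = eps_t + sum_i theta_i eps_{t-i} with
Var(eps_t) = sigma^2, the variance is
  gamma(0) = sigma^2 * (1 + sum_i theta_i^2).
  sum_i theta_i^2 = (0.109)^2 + (-0.72)^2 = 0.011881 + 0.5184 = 0.530281.
  gamma(0) = 2 * (1 + 0.530281) = 2 * 1.530281 = 3.060562, which rounds to 3.0606.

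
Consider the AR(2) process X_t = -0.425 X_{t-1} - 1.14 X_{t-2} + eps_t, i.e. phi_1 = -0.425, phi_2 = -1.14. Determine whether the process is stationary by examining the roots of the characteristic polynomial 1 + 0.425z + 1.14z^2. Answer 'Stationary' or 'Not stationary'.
\text{Not stationary}

The AR(p) characteristic polynomial is P(z) = 1 + 0.425z + 1.14z^2.
Stationarity requires all roots to lie outside the unit circle, i.e. |z| > 1 for every root.
Set 1 + (0.425) z + (1.14) z^2 = 0, i.e. a z^2 + b z + c = 0 with a = 1.14, b = 0.425, c = 1.
Discriminant D = b^2 - 4ac = (0.425)^2 - 4*(1.14)*1 = 0.180625 - (4.56) = -4.379375.
D < 0, so the roots are the complex-conjugate pair z = (-b +/- i sqrt(-D)) / (2a) = -0.1864 +/- 0.9178i.
For a conjugate pair |z|^2 = z * conj(z) = (product of roots) = c/a = 1/(1.14) = 0.877193, so |z| = sqrt(0.877193) = 0.9366 for both roots.
Moduli of all roots: 0.9366, 0.9366.
All moduli strictly greater than 1? No.
Verdict: Not stationary.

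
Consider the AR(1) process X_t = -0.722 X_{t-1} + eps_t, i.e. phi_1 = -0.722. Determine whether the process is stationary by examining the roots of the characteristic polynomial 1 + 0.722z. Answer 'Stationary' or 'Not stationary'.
\text{Stationary}

The AR(p) characteristic polynomial is P(z) = 1 + 0.722z.
Stationarity requires all roots to lie outside the unit circle, i.e. |z| > 1 for every root.
This is linear in z: 1 + (0.722) z = 0  =>  z = -1/(0.722) = -1.385042,  |z| = 1.385042.
Moduli of all roots: 1.3850.
All moduli strictly greater than 1? Yes.
Verdict: Stationary.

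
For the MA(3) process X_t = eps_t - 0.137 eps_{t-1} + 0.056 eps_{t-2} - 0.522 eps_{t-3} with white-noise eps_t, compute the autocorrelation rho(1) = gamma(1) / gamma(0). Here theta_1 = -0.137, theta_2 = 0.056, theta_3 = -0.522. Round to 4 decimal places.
\rho(1) = -0.1344

For an MA(q) process with theta_0 = 1, the autocovariance is
  gamma(k) = sigma^2 * sum_{i=0..q-k} theta_i * theta_{i+k},
and rho(k) = gamma(k) / gamma(0). Sigma^2 cancels.
  numerator   = (1)*(-0.137) + (-0.137)*(0.056) + (0.056)*(-0.522) = -0.173904.
  denominator = (1)^2 + (-0.137)^2 + (0.056)^2 + (-0.522)^2 = 1.294389.
  rho(1) = -0.173904 / 1.294389 = -0.1344.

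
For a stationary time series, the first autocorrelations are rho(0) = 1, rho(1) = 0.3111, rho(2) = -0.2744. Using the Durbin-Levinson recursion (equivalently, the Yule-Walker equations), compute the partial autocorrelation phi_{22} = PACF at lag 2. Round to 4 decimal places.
\phi_{22} = -0.4110

The PACF at lag k is phi_{kk}, the last component of the solution
to the Yule-Walker system G_k phi = r_k where
  (G_k)_{ij} = rho(|i - j|), (r_k)_i = rho(i), i,j = 1..k.
Equivalently, Durbin-Levinson gives phi_{kk} iteratively:
  phi_{11} = rho(1)
  phi_{kk} = [rho(k) - sum_{j=1..k-1} phi_{k-1,j} rho(k-j)]
            / [1 - sum_{j=1..k-1} phi_{k-1,j} rho(j)],
  phi_{k,j} = phi_{k-1,j} - phi_{kk} phi_{k-1,k-j},  j = 1..k-1.
Step k = 1:
  phi_11 = rho(1) = 0.3111.
Step k = 2:
  phi_22 = [rho(2) - phi_11 rho(1)] / [1 - phi_11 rho(1)] = [-0.2744 - (0.3111)(0.3111)] / [1 - (0.3111)(0.3111)]
         = -0.37118321 / 0.90321679 = -0.411.
Therefore phi_{22} = -0.4110.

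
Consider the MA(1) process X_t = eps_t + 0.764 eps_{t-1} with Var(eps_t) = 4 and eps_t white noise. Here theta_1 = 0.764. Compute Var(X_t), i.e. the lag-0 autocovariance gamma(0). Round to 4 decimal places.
\gamma(0) = 6.3348

For an MA(q) process X_t = eps_t + sum_i theta_i eps_{t-i} with
Var(eps_t) = sigma^2, the variance is
  gamma(0) = sigma^2 * (1 + sum_i theta_i^2).
  sum_i theta_i^2 = (0.764)^2 = 0.583696.
  gamma(0) = 4 * (1 + 0.583696) = 4 * 1.583696 = 6.334784, which rounds to 6.3348.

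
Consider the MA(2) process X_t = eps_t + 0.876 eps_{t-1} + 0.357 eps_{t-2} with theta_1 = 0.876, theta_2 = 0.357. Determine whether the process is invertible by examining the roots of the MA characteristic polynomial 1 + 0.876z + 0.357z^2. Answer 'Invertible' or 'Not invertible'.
\text{Invertible}

The MA(q) characteristic polynomial is P(z) = 1 + 0.876z + 0.357z^2.
Invertibility requires all roots to lie outside the unit circle, i.e. |z| > 1 for every root.
Set 1 + (0.876) z + (0.357) z^2 = 0, i.e. a z^2 + b z + c = 0 with a = 0.357, b = 0.876, c = 1.
Discriminant D = b^2 - 4ac = (0.876)^2 - 4*(0.357)*1 = 0.767376 - (1.428) = -0.660624.
D < 0, so the roots are the complex-conjugate pair z = (-b +/- i sqrt(-D)) / (2a) = -1.2269 +/- 1.1384i.
For a conjugate pair |z|^2 = z * conj(z) = (product of roots) = c/a = 1/(0.357) = 2.80112, so |z| = sqrt(2.80112) = 1.6737 for both roots.
Moduli of all roots: 1.6737, 1.6737.
All moduli strictly greater than 1? Yes.
Verdict: Invertible.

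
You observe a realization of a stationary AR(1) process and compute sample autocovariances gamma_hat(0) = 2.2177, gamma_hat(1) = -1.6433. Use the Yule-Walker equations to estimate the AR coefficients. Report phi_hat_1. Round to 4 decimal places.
\hat\phi_{1} = -0.7410

The Yule-Walker equations for an AR(p) process read, in matrix form,
  Gamma_p phi = r_p,   with   (Gamma_p)_{ij} = gamma(|i - j|),
                       (r_p)_i = gamma(i),   i,j = 1..p.
Substitute the sample gammas (Toeplitz matrix and right-hand side of size 1):
  Gamma_p = [[2.2177]]
  r_p     = [-1.6433]
With p = 1 this is the single equation gamma(0) phi_1 = gamma(1):
  phi_hat_1 = gamma(1) / gamma(0) = -1.6433 / 2.2177 = -0.7410.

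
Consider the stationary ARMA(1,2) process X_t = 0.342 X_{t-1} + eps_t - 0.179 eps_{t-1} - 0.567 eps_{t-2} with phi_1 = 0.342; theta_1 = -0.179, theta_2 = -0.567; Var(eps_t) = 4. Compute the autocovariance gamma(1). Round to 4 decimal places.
\gamma(1) = 0.7236

Multiply the model equation by X_{t-k} and take expectations. With theta_0 = psi_0 = 1 and psi_j the MA(infinity) weights, this gives
  gamma(k) - sum_i phi_i gamma(k-i) = c_k,
  c_k = sigma^2 * sum_{j=k..q} theta_j psi_{j-k}   (c_k = 0 for k > q),
using gamma(-m) = gamma(m).
psi-weights needed (psi_j = theta_j + sum_i phi_i psi_{j-i}):
  psi_1 = theta_1 + phi_1 = -0.179 + (0.342) = 0.163
  psi_2 = theta_2 + phi_1 psi_1 = -0.567 + (0.342)(0.163) = -0.511254
Right-hand sides:
  c_0 = sigma^2 (1 + theta_1 psi_1 + theta_2 psi_2) = 4 * (1 + (-0.179)(0.163) + (-0.567)(-0.511254)) = 4 * 1.260704 = 5.042816
  c_1 = sigma^2 (theta_1 + theta_2 psi_1) = 4 * (-0.179 + (-0.567)(0.163)) = -1.085684
  c_2 = sigma^2 theta_2 = 4 * (-0.567) = -2.268
Equations for k = 0 and k = 1 (AR order 1):
  gamma(0) = phi_1 gamma(1) + c_0
  gamma(1) = phi_1 gamma(0) + c_1
Substituting the second into the first: gamma(0) (1 - phi_1^2) = c_0 + phi_1 c_1, so
  gamma(0) = (c_0 + phi_1 c_1) / (1 - phi_1^2) = (5.042816 + (0.342)(-1.085684)) / (1 - (0.342)^2) = 4.671512 / 0.883036 = 5.290285.
  gamma(1) = phi_1 gamma(0) + c_1 = (0.342)(5.290285) + (-1.085684) = 0.723593.
Therefore gamma(1) = 0.7236 (to 4 decimal places).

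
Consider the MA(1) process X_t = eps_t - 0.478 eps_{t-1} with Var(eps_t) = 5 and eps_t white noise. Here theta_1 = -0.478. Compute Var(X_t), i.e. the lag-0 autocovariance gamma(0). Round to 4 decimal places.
\gamma(0) = 6.1424

For an MA(q) process X_t = eps_t + sum_i theta_i eps_{t-i} with
Var(eps_t) = sigma^2, the variance is
  gamma(0) = sigma^2 * (1 + sum_i theta_i^2).
  sum_i theta_i^2 = (-0.478)^2 = 0.228484.
  gamma(0) = 5 * (1 + 0.228484) = 5 * 1.228484 = 6.14242, which rounds to 6.1424.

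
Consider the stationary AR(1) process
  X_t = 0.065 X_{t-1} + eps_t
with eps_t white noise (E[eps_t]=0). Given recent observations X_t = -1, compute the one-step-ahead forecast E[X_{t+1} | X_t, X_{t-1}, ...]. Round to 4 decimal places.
E[X_{t+1} \mid \mathcal F_t] = -0.0650

For an AR(p) model X_t = c + sum_i phi_i X_{t-i} + eps_t, the
one-step-ahead conditional mean is
  E[X_{t+1} | X_t, ...] = c + sum_i phi_i X_{t+1-i}.
Substitute known values:
  E[X_{t+1} | ...] = (0.065) * (-1)
                   = -0.0650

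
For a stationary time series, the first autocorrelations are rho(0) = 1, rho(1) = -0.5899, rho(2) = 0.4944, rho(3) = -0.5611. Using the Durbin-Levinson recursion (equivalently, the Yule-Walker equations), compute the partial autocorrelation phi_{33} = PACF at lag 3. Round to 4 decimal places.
\phi_{33} = -0.3270

The PACF at lag k is phi_{kk}, the last component of the solution
to the Yule-Walker system G_k phi = r_k where
  (G_k)_{ij} = rho(|i - j|), (r_k)_i = rho(i), i,j = 1..k.
Equivalently, Durbin-Levinson gives phi_{kk} iteratively:
  phi_{11} = rho(1)
  phi_{kk} = [rho(k) - sum_{j=1..k-1} phi_{k-1,j} rho(k-j)]
            / [1 - sum_{j=1..k-1} phi_{k-1,j} rho(j)],
  phi_{k,j} = phi_{k-1,j} - phi_{kk} phi_{k-1,k-j},  j = 1..k-1.
Step k = 1:
  phi_11 = rho(1) = -0.5899.
Step k = 2:
  phi_22 = [rho(2) - phi_11 rho(1)] / [1 - phi_11 rho(1)] = [0.4944 - (-0.5899)(-0.5899)] / [1 - (-0.5899)(-0.5899)]
         = 0.14641799 / 0.65201799 = 0.224561.
  Update: phi_21 = phi_11 - phi_22 phi_11 = -0.5899 - (0.224561)(-0.5899) = -0.457431.
Step k = 3:
  phi_33 = [rho(3) - phi_21 rho(2) - phi_22 rho(1)] / [1 - phi_21 rho(1) - phi_22 rho(2)]
    numerator   = -0.5611 - (-0.457431)(0.4944) - (0.224561)(-0.5899) = -0.20247727
    denominator = 1 - (-0.457431)(-0.5899) - (0.224561)(0.4944) = 0.61913818
  phi_33 = -0.20247727 / 0.61913818 = -0.327.
Therefore phi_{33} = -0.3270.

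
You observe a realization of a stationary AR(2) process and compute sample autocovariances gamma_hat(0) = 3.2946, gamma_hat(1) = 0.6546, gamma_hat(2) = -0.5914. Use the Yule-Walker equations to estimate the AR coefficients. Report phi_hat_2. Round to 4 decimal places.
\hat\phi_{2} = -0.2280

The Yule-Walker equations for an AR(p) process read, in matrix form,
  Gamma_p phi = r_p,   with   (Gamma_p)_{ij} = gamma(|i - j|),
                       (r_p)_i = gamma(i),   i,j = 1..p.
Substitute the sample gammas (Toeplitz matrix and right-hand side of size 2):
  Gamma_p = [[3.2946, 0.6546], [0.6546, 3.2946]]
  r_p     = [0.6546, -0.5914]
Written out:
  3.2946 phi_1 + 0.6546 phi_2 = 0.6546
  0.6546 phi_1 + 3.2946 phi_2 = -0.5914
Solve by Cramer's rule:
  det = gamma(0)^2 - gamma(1)^2 = (3.2946)^2 - (0.6546)^2 = 10.85438916 - 0.42850116 = 10.425888
  phi_hat_1 = [gamma(1) gamma(0) - gamma(1) gamma(2)] / det = [(0.6546)(3.2946) - (0.6546)(-0.5914)] / 10.425888 = 2.5437756 / 10.425888 = 0.244
  phi_hat_2 = [gamma(0) gamma(2) - gamma(1)^2] / det = [(3.2946)(-0.5914) - (0.6546)^2] / 10.425888 = -2.3769276 / 10.425888 = -0.228
So phi_hat = [0.2440, -0.2280].
Therefore phi_hat_2 = -0.2280.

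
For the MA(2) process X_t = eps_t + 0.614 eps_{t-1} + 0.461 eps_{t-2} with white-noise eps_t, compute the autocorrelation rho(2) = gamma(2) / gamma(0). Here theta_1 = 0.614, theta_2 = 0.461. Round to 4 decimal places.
\rho(2) = 0.2900

For an MA(q) process with theta_0 = 1, the autocovariance is
  gamma(k) = sigma^2 * sum_{i=0..q-k} theta_i * theta_{i+k},
and rho(k) = gamma(k) / gamma(0). Sigma^2 cancels.
  numerator   = (1)*(0.461) = 0.461.
  denominator = (1)^2 + (0.614)^2 + (0.461)^2 = 1.589517.
  rho(2) = 0.461 / 1.589517 = 0.2900.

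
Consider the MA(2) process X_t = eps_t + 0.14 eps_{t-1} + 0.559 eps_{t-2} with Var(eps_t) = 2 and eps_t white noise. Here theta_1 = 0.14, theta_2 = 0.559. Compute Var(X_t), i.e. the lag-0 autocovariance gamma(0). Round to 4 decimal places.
\gamma(0) = 2.6642

For an MA(q) process X_t = eps_t + sum_i theta_i eps_{t-i} with
Var(eps_t) = sigma^2, the variance is
  gamma(0) = sigma^2 * (1 + sum_i theta_i^2).
  sum_i theta_i^2 = (0.14)^2 + (0.559)^2 = 0.0196 + 0.312481 = 0.332081.
  gamma(0) = 2 * (1 + 0.332081) = 2 * 1.332081 = 2.664162, which rounds to 2.6642.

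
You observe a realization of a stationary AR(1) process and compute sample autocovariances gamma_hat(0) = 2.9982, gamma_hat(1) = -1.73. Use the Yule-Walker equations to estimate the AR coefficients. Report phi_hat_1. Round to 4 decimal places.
\hat\phi_{1} = -0.5770

The Yule-Walker equations for an AR(p) process read, in matrix form,
  Gamma_p phi = r_p,   with   (Gamma_p)_{ij} = gamma(|i - j|),
                       (r_p)_i = gamma(i),   i,j = 1..p.
Substitute the sample gammas (Toeplitz matrix and right-hand side of size 1):
  Gamma_p = [[2.9982]]
  r_p     = [-1.73]
With p = 1 this is the single equation gamma(0) phi_1 = gamma(1):
  phi_hat_1 = gamma(1) / gamma(0) = -1.73 / 2.9982 = -0.5770.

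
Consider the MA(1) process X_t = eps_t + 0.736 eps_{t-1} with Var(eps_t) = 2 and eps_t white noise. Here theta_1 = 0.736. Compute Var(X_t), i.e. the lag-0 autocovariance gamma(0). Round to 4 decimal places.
\gamma(0) = 3.0834

For an MA(q) process X_t = eps_t + sum_i theta_i eps_{t-i} with
Var(eps_t) = sigma^2, the variance is
  gamma(0) = sigma^2 * (1 + sum_i theta_i^2).
  sum_i theta_i^2 = (0.736)^2 = 0.541696.
  gamma(0) = 2 * (1 + 0.541696) = 2 * 1.541696 = 3.083392, which rounds to 3.0834.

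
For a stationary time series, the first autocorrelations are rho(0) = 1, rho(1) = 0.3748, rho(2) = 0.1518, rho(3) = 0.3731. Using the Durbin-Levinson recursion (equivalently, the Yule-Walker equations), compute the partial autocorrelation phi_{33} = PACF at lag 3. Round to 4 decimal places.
\phi_{33} = 0.3631

The PACF at lag k is phi_{kk}, the last component of the solution
to the Yule-Walker system G_k phi = r_k where
  (G_k)_{ij} = rho(|i - j|), (r_k)_i = rho(i), i,j = 1..k.
Equivalently, Durbin-Levinson gives phi_{kk} iteratively:
  phi_{11} = rho(1)
  phi_{kk} = [rho(k) - sum_{j=1..k-1} phi_{k-1,j} rho(k-j)]
            / [1 - sum_{j=1..k-1} phi_{k-1,j} rho(j)],
  phi_{k,j} = phi_{k-1,j} - phi_{kk} phi_{k-1,k-j},  j = 1..k-1.
Step k = 1:
  phi_11 = rho(1) = 0.3748.
Step k = 2:
  phi_22 = [rho(2) - phi_11 rho(1)] / [1 - phi_11 rho(1)] = [0.1518 - (0.3748)(0.3748)] / [1 - (0.3748)(0.3748)]
         = 0.01132496 / 0.85952496 = 0.013176.
  Update: phi_21 = phi_11 - phi_22 phi_11 = 0.3748 - (0.013176)(0.3748) = 0.369862.
Step k = 3:
  phi_33 = [rho(3) - phi_21 rho(2) - phi_22 rho(1)] / [1 - phi_21 rho(1) - phi_22 rho(2)]
    numerator   = 0.3731 - (0.369862)(0.1518) - (0.013176)(0.3748) = 0.31201669
    denominator = 1 - (0.369862)(0.3748) - (0.013176)(0.1518) = 0.85937574
  phi_33 = 0.31201669 / 0.85937574 = 0.3631.
Therefore phi_{33} = 0.3631.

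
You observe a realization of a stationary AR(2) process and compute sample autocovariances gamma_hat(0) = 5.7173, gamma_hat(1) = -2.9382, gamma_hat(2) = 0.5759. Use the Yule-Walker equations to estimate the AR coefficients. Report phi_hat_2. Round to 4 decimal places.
\hat\phi_{2} = -0.2220

The Yule-Walker equations for an AR(p) process read, in matrix form,
  Gamma_p phi = r_p,   with   (Gamma_p)_{ij} = gamma(|i - j|),
                       (r_p)_i = gamma(i),   i,j = 1..p.
Substitute the sample gammas (Toeplitz matrix and right-hand side of size 2):
  Gamma_p = [[5.7173, -2.9382], [-2.9382, 5.7173]]
  r_p     = [-2.9382, 0.5759]
Written out:
  5.7173 phi_1 - 2.9382 phi_2 = -2.9382
  -2.9382 phi_1 + 5.7173 phi_2 = 0.5759
Solve by Cramer's rule:
  det = gamma(0)^2 - gamma(1)^2 = (5.7173)^2 - (-2.9382)^2 = 32.68751929 - 8.63301924 = 24.05450005
  phi_hat_1 = [gamma(1) gamma(0) - gamma(1) gamma(2)] / det = [(-2.9382)(5.7173) - (-2.9382)(0.5759)] / 24.05450005 = -15.10646148 / 24.05450005 = -0.628
  phi_hat_2 = [gamma(0) gamma(2) - gamma(1)^2] / det = [(5.7173)(0.5759) - (-2.9382)^2] / 24.05450005 = -5.34042617 / 24.05450005 = -0.222
So phi_hat = [-0.6280, -0.2220].
Therefore phi_hat_2 = -0.2220.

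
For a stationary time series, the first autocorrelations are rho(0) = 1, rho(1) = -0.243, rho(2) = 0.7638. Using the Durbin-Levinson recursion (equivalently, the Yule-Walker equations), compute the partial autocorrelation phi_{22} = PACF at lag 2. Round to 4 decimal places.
\phi_{22} = 0.7490

The PACF at lag k is phi_{kk}, the last component of the solution
to the Yule-Walker system G_k phi = r_k where
  (G_k)_{ij} = rho(|i - j|), (r_k)_i = rho(i), i,j = 1..k.
Equivalently, Durbin-Levinson gives phi_{kk} iteratively:
  phi_{11} = rho(1)
  phi_{kk} = [rho(k) - sum_{j=1..k-1} phi_{k-1,j} rho(k-j)]
            / [1 - sum_{j=1..k-1} phi_{k-1,j} rho(j)],
  phi_{k,j} = phi_{k-1,j} - phi_{kk} phi_{k-1,k-j},  j = 1..k-1.
Step k = 1:
  phi_11 = rho(1) = -0.243.
Step k = 2:
  phi_22 = [rho(2) - phi_11 rho(1)] / [1 - phi_11 rho(1)] = [0.7638 - (-0.243)(-0.243)] / [1 - (-0.243)(-0.243)]
         = 0.704751 / 0.940951 = 0.749.
Therefore phi_{22} = 0.7490.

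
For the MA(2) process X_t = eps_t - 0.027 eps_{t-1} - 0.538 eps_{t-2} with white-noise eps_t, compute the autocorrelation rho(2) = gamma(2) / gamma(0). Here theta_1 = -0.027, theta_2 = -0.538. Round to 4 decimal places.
\rho(2) = -0.4170

For an MA(q) process with theta_0 = 1, the autocovariance is
  gamma(k) = sigma^2 * sum_{i=0..q-k} theta_i * theta_{i+k},
and rho(k) = gamma(k) / gamma(0). Sigma^2 cancels.
  numerator   = (1)*(-0.538) = -0.538.
  denominator = (1)^2 + (-0.027)^2 + (-0.538)^2 = 1.290173.
  rho(2) = -0.538 / 1.290173 = -0.4170.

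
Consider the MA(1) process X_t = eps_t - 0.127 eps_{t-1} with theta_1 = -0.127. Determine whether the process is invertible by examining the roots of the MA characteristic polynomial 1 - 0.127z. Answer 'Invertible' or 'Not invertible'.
\text{Invertible}

The MA(q) characteristic polynomial is P(z) = 1 - 0.127z.
Invertibility requires all roots to lie outside the unit circle, i.e. |z| > 1 for every root.
This is linear in z: 1 + (-0.127) z = 0  =>  z = -1/(-0.127) = 7.874016,  |z| = 7.874016.
Moduli of all roots: 7.8740.
All moduli strictly greater than 1? Yes.
Verdict: Invertible.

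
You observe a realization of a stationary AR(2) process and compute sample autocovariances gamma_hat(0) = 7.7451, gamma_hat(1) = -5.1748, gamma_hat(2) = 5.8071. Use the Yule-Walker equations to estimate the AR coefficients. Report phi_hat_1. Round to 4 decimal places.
\hat\phi_{1} = -0.3020

The Yule-Walker equations for an AR(p) process read, in matrix form,
  Gamma_p phi = r_p,   with   (Gamma_p)_{ij} = gamma(|i - j|),
                       (r_p)_i = gamma(i),   i,j = 1..p.
Substitute the sample gammas (Toeplitz matrix and right-hand side of size 2):
  Gamma_p = [[7.7451, -5.1748], [-5.1748, 7.7451]]
  r_p     = [-5.1748, 5.8071]
Written out:
  7.7451 phi_1 - 5.1748 phi_2 = -5.1748
  -5.1748 phi_1 + 7.7451 phi_2 = 5.8071
Solve by Cramer's rule:
  det = gamma(0)^2 - gamma(1)^2 = (7.7451)^2 - (-5.1748)^2 = 59.98657401 - 26.77855504 = 33.20801897
  phi_hat_1 = [gamma(1) gamma(0) - gamma(1) gamma(2)] / det = [(-5.1748)(7.7451) - (-5.1748)(5.8071)] / 33.20801897 = -10.0287624 / 33.20801897 = -0.302
  phi_hat_2 = [gamma(0) gamma(2) - gamma(1)^2] / det = [(7.7451)(5.8071) - (-5.1748)^2] / 33.20801897 = 18.19801517 / 33.20801897 = 0.548
So phi_hat = [-0.3020, 0.5480].
Therefore phi_hat_1 = -0.3020.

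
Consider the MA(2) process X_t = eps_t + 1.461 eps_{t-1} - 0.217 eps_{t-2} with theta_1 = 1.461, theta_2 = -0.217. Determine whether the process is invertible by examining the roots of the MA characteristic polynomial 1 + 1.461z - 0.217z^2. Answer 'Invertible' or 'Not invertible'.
\text{Not invertible}

The MA(q) characteristic polynomial is P(z) = 1 + 1.461z - 0.217z^2.
Invertibility requires all roots to lie outside the unit circle, i.e. |z| > 1 for every root.
Set 1 + (1.461) z + (-0.217) z^2 = 0, i.e. a z^2 + b z + c = 0 with a = -0.217, b = 1.461, c = 1.
Discriminant D = b^2 - 4ac = (1.461)^2 - 4*(-0.217)*1 = 2.134521 - (-0.868) = 3.002521.
D >= 0, so the roots are real: z = (-b +/- sqrt(D)) / (2a) = (-1.461 +/- 1.732778) / (-0.434).
  z_1 = (-1.461 + 1.732778) / (-0.434) = -0.6262,   |z_1| = 0.6262.
  z_2 = (-1.461 - 1.732778) / (-0.434) = 7.3589,   |z_2| = 7.3589.
Moduli of all roots: 0.6262, 7.3589.
All moduli strictly greater than 1? No.
Verdict: Not invertible.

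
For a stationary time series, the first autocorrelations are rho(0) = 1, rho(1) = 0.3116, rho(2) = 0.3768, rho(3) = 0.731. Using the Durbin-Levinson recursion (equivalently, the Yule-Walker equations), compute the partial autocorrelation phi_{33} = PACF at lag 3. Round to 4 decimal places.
\phi_{33} = 0.6780

The PACF at lag k is phi_{kk}, the last component of the solution
to the Yule-Walker system G_k phi = r_k where
  (G_k)_{ij} = rho(|i - j|), (r_k)_i = rho(i), i,j = 1..k.
Equivalently, Durbin-Levinson gives phi_{kk} iteratively:
  phi_{11} = rho(1)
  phi_{kk} = [rho(k) - sum_{j=1..k-1} phi_{k-1,j} rho(k-j)]
            / [1 - sum_{j=1..k-1} phi_{k-1,j} rho(j)],
  phi_{k,j} = phi_{k-1,j} - phi_{kk} phi_{k-1,k-j},  j = 1..k-1.
Step k = 1:
  phi_11 = rho(1) = 0.3116.
Step k = 2:
  phi_22 = [rho(2) - phi_11 rho(1)] / [1 - phi_11 rho(1)] = [0.3768 - (0.3116)(0.3116)] / [1 - (0.3116)(0.3116)]
         = 0.27970544 / 0.90290544 = 0.309784.
  Update: phi_21 = phi_11 - phi_22 phi_11 = 0.3116 - (0.309784)(0.3116) = 0.215071.
Step k = 3:
  phi_33 = [rho(3) - phi_21 rho(2) - phi_22 rho(1)] / [1 - phi_21 rho(1) - phi_22 rho(2)]
    numerator   = 0.731 - (0.215071)(0.3768) - (0.309784)(0.3116) = 0.55343248
    denominator = 1 - (0.215071)(0.3116) - (0.309784)(0.3768) = 0.81625724
  phi_33 = 0.55343248 / 0.81625724 = 0.678.
Therefore phi_{33} = 0.6780.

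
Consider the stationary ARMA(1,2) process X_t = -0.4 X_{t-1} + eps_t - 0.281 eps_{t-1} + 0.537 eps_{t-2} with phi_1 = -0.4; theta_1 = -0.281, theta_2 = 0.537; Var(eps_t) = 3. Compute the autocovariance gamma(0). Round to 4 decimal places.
\gamma(0) = 6.7310

Multiply the model equation by X_{t-k} and take expectations. With theta_0 = psi_0 = 1 and psi_j the MA(infinity) weights, this gives
  gamma(k) - sum_i phi_i gamma(k-i) = c_k,
  c_k = sigma^2 * sum_{j=k..q} theta_j psi_{j-k}   (c_k = 0 for k > q),
using gamma(-m) = gamma(m).
psi-weights needed (psi_j = theta_j + sum_i phi_i psi_{j-i}):
  psi_1 = theta_1 + phi_1 = -0.281 + (-0.4) = -0.681
  psi_2 = theta_2 + phi_1 psi_1 = 0.537 + (-0.4)(-0.681) = 0.8094
Right-hand sides:
  c_0 = sigma^2 (1 + theta_1 psi_1 + theta_2 psi_2) = 3 * (1 + (-0.281)(-0.681) + (0.537)(0.8094)) = 3 * 1.626009 = 4.878026
  c_1 = sigma^2 (theta_1 + theta_2 psi_1) = 3 * (-0.281 + (0.537)(-0.681)) = -1.940091
  c_2 = sigma^2 theta_2 = 3 * (0.537) = 1.611
Equations for k = 0 and k = 1 (AR order 1):
  gamma(0) = phi_1 gamma(1) + c_0
  gamma(1) = phi_1 gamma(0) + c_1
Substituting the second into the first: gamma(0) (1 - phi_1^2) = c_0 + phi_1 c_1, so
  gamma(0) = (c_0 + phi_1 c_1) / (1 - phi_1^2) = (4.878026 + (-0.4)(-1.940091)) / (1 - (-0.4)^2) = 5.654063 / 0.84 = 6.731027.
Therefore gamma(0) = 6.7310 (to 4 decimal places).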